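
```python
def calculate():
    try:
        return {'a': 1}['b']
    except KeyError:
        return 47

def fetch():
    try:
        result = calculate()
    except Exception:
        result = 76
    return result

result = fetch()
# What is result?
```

Step-by-step execution trace:
1. `fetch()` calls `calculate()`.
2. In calculate: `{'a': 1}['b']` raises KeyError; `except KeyError` catches it → returns 47.
3. In fetch: `result = calculate()` → result = 47. No exception reaches fetch.
4. `except Exception` is skipped; fetch returns 47.
5. result = 47.
Result: 47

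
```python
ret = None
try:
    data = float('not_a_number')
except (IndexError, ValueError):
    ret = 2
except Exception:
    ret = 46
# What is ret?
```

Step-by-step execution trace:
1. `data = float('not_a_number')` raises ValueError.
2. `except (IndexError, ValueError)` matches (ValueError is in the tuple) → ret = 2.
3. `except Exception` is not reached.
Result: 2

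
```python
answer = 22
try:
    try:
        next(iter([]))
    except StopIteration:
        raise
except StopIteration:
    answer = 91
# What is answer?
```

Step-by-step execution trace:
1. Inner try: `next(iter([]))` raises StopIteration.
2. Inner `except StopIteration` matches; bare `raise` re-raises the same StopIteration.
3. Outer `except StopIteration` matches → answer = 91.
Result: 91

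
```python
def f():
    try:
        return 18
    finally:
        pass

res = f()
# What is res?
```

Step-by-step execution trace:
1. `f()` enters try: `return 18` sets pending return value 18.
2. Before returning, `finally: pass` runs (no effect).
3. f() returns 18 → res = 18.
Result: 18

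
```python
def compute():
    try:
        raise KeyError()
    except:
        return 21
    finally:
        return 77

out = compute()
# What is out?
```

Step-by-step execution trace:
1. `compute()` enters try: `raise KeyError()` raises KeyError.
2. bare `except` matches → `return 21` sets pending return value 21.
3. Before returning, `finally: return 77` runs and overrides the pending return.
4. compute() returns 77 → out = 77.
Result: 77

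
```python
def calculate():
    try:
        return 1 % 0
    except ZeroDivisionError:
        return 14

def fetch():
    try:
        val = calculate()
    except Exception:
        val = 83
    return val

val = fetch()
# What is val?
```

Step-by-step execution trace:
1. `fetch()` calls `calculate()`.
2. In calculate: `1 % 0` raises ZeroDivisionError; `except ZeroDivisionError` catches it → returns 14.
3. In fetch: `val = calculate()` → val = 14. No exception reaches fetch.
4. `except Exception` is skipped; fetch returns 14.
5. val = 14.
Result: 14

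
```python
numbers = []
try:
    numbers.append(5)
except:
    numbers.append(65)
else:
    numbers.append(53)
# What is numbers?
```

Step-by-step execution trace:
1. try: `numbers.append(5)` → numbers = [5]. No exception raised.
2. `except` is skipped.
3. `else` runs (try completed without exception): `numbers.append(53)` → numbers = [5, 53].
Result: [5, 53]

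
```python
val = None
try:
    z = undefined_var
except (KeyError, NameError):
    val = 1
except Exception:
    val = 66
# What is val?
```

Step-by-step execution trace:
1. `z = undefined_var` raises NameError.
2. `except (KeyError, NameError)` matches (NameError is in the tuple) → val = 1.
3. `except Exception` is not reached.
Result: 1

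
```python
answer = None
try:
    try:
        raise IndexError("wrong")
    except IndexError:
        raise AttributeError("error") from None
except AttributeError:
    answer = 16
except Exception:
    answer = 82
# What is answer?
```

Step-by-step execution trace:
1. Inner try raises IndexError; inner `except IndexError` catches it.
2. `raise AttributeError(...) from None` raises AttributeError (from None suppresses __context__, but the active exception is still AttributeError).
3. Outer `except AttributeError` matches → answer = 16.
4. `except Exception` is not reached.
Result: 16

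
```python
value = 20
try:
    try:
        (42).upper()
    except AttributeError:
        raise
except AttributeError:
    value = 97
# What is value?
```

Step-by-step execution trace:
1. Inner try: `(42).upper()` raises AttributeError.
2. Inner `except AttributeError` matches; bare `raise` re-raises the same AttributeError.
3. Outer `except AttributeError` matches → value = 97.
Result: 97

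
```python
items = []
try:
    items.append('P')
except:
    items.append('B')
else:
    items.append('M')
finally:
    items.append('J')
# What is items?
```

Step-by-step execution trace:
1. try: `items.append('P')` → items = ['P']. No exception raised.
2. `except` is skipped.
3. `else` runs: `items.append('M')` → items = ['P', 'M'].
4. `finally` always runs: `items.append('J')` → items = ['P', 'M', 'J'].
Result: ['P', 'M', 'J']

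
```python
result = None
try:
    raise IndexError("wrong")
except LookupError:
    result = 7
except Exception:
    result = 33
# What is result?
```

Step-by-step execution trace:
1. `raise IndexError(...)` raises IndexError.
2. `except LookupError` matches (IndexError is a subclass of LookupError) → result = 7.
3. `except Exception` is not reached.
Result: 7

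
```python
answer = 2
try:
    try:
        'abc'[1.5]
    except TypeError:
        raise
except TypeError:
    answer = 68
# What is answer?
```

Step-by-step execution trace:
1. Inner try: `'abc'[1.5]` raises TypeError.
2. Inner `except TypeError` matches; bare `raise` re-raises the same TypeError.
3. Outer `except TypeError` matches → answer = 68.
Result: 68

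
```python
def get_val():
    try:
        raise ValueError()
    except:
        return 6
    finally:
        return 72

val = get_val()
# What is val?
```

Step-by-step execution trace:
1. `get_val()` enters try: `raise ValueError()` raises ValueError.
2. bare `except` matches → `return 6` sets pending return value 6.
3. Before returning, `finally: return 72` runs and overrides the pending return.
4. get_val() returns 72 → val = 72.
Result: 72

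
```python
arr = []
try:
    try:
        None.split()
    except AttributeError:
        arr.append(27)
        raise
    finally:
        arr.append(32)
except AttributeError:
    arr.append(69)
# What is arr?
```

Step-by-step execution trace:
1. Inner try: `None.split()` raises AttributeError.
2. Inner `except AttributeError` matches → `arr.append(27)` → arr = [27].
3. bare `raise` re-raises AttributeError.
4. Inner `finally` runs during unwinding: `arr.append(32)` → arr = [27, 32].
5. Outer `except AttributeError` matches → `arr.append(69)` → arr = [27, 32, 69].
Result: [27, 32, 69]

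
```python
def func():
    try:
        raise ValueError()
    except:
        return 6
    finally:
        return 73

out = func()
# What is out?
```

Step-by-step execution trace:
1. `func()` enters try: `raise ValueError()` raises ValueError.
2. bare `except` matches → `return 6` sets pending return value 6.
3. Before returning, `finally: return 73` runs and overrides the pending return.
4. func() returns 73 → out = 73.
Result: 73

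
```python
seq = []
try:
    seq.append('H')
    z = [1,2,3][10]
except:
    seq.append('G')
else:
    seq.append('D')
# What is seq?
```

Step-by-step execution trace:
1. try: `seq.append('H')` → seq = ['H'].
2. `z = [1,2,3][10]` raises IndexError.
3. bare `except` matches → `seq.append('G')` → seq = ['H', 'G'].
4. `else` is skipped (an exception was raised).
Result: ['H', 'G']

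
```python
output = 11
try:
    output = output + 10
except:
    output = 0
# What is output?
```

Step-by-step execution trace:
1. output starts at 11.
2. try: `output = output + 10` → output = 21. No exception raised.
3. `except` is skipped.
Result: 21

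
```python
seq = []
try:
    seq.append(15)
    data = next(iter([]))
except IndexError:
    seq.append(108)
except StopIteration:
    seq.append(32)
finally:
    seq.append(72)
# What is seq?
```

Step-by-step execution trace:
1. try: `seq.append(15)` → seq = [15].
2. `data = next(iter([]))` raises StopIteration.
3. `except IndexError` does not match StopIteration; skipped.
4. `except StopIteration` matches → `seq.append(32)` → seq = [15, 32].
5. finally always runs: `seq.append(72)` → seq = [15, 32, 72].
Result: [15, 32, 72]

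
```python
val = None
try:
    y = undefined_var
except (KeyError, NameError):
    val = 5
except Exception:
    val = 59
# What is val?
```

Step-by-step execution trace:
1. `y = undefined_var` raises NameError.
2. `except (KeyError, NameError)` matches (NameError is in the tuple) → val = 5.
3. `except Exception` is not reached.
Result: 5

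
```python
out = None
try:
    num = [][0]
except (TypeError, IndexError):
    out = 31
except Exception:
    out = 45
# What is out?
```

Step-by-step execution trace:
1. `num = [][0]` raises IndexError.
2. `except (TypeError, IndexError)` matches (IndexError is in the tuple) → out = 31.
3. `except Exception` is not reached.
Result: 31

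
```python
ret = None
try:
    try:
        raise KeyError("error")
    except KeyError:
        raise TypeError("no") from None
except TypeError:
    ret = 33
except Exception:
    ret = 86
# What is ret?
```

Step-by-step execution trace:
1. Inner try raises KeyError; inner `except KeyError` catches it.
2. `raise TypeError(...) from None` raises TypeError (from None suppresses __context__, but the active exception is still TypeError).
3. Outer `except TypeError` matches → ret = 33.
4. `except Exception` is not reached.
Result: 33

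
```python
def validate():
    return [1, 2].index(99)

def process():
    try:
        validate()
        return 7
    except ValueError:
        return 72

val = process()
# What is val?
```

Step-by-step execution trace:
1. `process()` calls `validate()`.
2. `validate()` evaluates `[1, 2].index(99)`, which raises ValueError; it propagates to the caller.
3. `return 7` is not reached.
4. `except ValueError` in process matches → returns 72.
5. val = 72.
Result: 72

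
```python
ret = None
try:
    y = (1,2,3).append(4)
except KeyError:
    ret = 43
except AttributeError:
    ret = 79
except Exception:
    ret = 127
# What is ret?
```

Step-by-step execution trace:
1. `y = (1,2,3).append(4)` raises AttributeError.
2. `except KeyError` does not match AttributeError; skipped.
3. `except AttributeError` matches → ret = 79.
4. Remaining except clauses are skipped.
Result: 79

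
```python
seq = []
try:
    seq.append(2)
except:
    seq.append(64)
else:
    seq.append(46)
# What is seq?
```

Step-by-step execution trace:
1. try: `seq.append(2)` → seq = [2]. No exception raised.
2. `except` is skipped.
3. `else` runs (try completed without exception): `seq.append(46)` → seq = [2, 46].
Result: [2, 46]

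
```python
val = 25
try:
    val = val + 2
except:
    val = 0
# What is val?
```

Step-by-step execution trace:
1. val starts at 25.
2. try: `val = val + 2` → val = 27. No exception raised.
3. `except` is skipped.
Result: 27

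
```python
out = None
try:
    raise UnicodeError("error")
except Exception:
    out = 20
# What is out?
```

Step-by-step execution trace:
1. `raise UnicodeError(...)` raises UnicodeError.
2. `except Exception` matches (UnicodeError is a subclass of Exception) → out = 20.
Result: 20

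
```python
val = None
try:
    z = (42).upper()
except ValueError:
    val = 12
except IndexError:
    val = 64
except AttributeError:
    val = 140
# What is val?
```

Step-by-step execution trace:
1. `z = (42).upper()` raises AttributeError.
2. `except ValueError` does not match AttributeError; skipped.
3. `except IndexError` does not match AttributeError; skipped.
4. `except AttributeError` matches → val = 140.
Result: 140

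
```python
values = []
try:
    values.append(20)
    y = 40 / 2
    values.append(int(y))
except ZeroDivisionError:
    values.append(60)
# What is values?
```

Step-by-step execution trace:
1. try: `values.append(20)` → values = [20].
2. `y = 40 / 2` → y = 20.0. No exception raised.
3. `values.append(int(y))` → values = [20, 20].
4. `except ZeroDivisionError` is skipped (no exception was raised).
Result: [20, 20]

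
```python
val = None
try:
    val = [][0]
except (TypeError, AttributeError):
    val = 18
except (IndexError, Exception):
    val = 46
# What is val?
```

Step-by-step execution trace:
1. `val = [][0]` raises IndexError.
2. `except (TypeError, AttributeError)` does not match IndexError; skipped.
3. `except (IndexError, Exception)` matches (IndexError is in the tuple) → val = 46.
Result: 46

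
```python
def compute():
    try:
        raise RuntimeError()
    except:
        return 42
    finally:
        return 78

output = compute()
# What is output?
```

Step-by-step execution trace:
1. `compute()` enters try: `raise RuntimeError()` raises RuntimeError.
2. bare `except` matches → `return 42` sets pending return value 42.
3. Before returning, `finally: return 78` runs and overrides the pending return.
4. compute() returns 78 → output = 78.
Result: 78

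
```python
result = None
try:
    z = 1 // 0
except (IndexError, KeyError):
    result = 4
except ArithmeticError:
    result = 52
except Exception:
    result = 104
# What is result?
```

Step-by-step execution trace:
1. `z = 1 // 0` raises ZeroDivisionError.
2. `except (IndexError, KeyError)` does not match ZeroDivisionError; skipped.
3. `except ArithmeticError` matches (ZeroDivisionError is a subclass of ArithmeticError) → result = 52.
4. `except Exception` is not reached.
Result: 52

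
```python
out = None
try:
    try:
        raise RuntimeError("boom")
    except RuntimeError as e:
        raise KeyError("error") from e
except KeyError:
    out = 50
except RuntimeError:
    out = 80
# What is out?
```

Step-by-step execution trace:
1. Inner try raises RuntimeError; inner `except RuntimeError as e` catches it.
2. `raise KeyError(...) from e` raises KeyError (RuntimeError is attached as __cause__, but only KeyError is active).
3. Outer `except KeyError` matches → out = 50.
4. `except RuntimeError` is not reached.
Result: 50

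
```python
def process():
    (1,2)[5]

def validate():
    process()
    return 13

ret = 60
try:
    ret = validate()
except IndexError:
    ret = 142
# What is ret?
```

Step-by-step execution trace:
1. ret starts at 60.
2. try: `validate()` calls `process()`.
3. `process()` evaluates `(1,2)[5]`, which raises IndexError; it propagates through validate (uncaught).
4. `return 13` in validate is not reached; the assignment to ret does not complete.
5. `except IndexError` matches → ret = 142.
Result: 142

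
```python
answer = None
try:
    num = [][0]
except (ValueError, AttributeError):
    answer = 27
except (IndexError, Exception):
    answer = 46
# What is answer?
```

Step-by-step execution trace:
1. `num = [][0]` raises IndexError.
2. `except (ValueError, AttributeError)` does not match IndexError; skipped.
3. `except (IndexError, Exception)` matches (IndexError is in the tuple) → answer = 46.
Result: 46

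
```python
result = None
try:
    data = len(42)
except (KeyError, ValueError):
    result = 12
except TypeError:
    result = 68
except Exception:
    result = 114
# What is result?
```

Step-by-step execution trace:
1. `data = len(42)` raises TypeError.
2. `except (KeyError, ValueError)` does not match TypeError; skipped.
3. `except TypeError` matches (exact type match) → result = 68.
4. `except Exception` is not reached.
Result: 68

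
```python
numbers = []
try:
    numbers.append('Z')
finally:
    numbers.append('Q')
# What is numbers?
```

Step-by-step execution trace:
1. try: `numbers.append('Z')` → numbers = ['Z'].
2. The try body completes without raising.
3. finally always runs: `numbers.append('Q')` → numbers = ['Z', 'Q'].
Result: ['Z', 'Q']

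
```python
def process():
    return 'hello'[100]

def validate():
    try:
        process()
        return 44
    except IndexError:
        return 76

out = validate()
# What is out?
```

Step-by-step execution trace:
1. `validate()` calls `process()`.
2. `process()` evaluates `'hello'[100]`, which raises IndexError; it propagates to the caller.
3. `return 44` is not reached.
4. `except IndexError` in validate matches → returns 76.
5. out = 76.
Result: 76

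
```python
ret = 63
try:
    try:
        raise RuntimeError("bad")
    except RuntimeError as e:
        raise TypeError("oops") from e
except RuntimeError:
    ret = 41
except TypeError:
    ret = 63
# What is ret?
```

Step-by-step execution trace:
1. Inner try raises RuntimeError; inner `except RuntimeError as e` catches it.
2. `raise TypeError(...) from e` raises TypeError (RuntimeError is attached as __cause__, but only TypeError is active).
3. Outer `except RuntimeError` does not match TypeError; skipped.
4. Outer `except TypeError` matches → ret = 63.
Result: 63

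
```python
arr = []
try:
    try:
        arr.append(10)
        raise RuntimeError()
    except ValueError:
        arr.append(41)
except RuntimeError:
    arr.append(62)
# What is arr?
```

Step-by-step execution trace:
1. Inner try: `arr.append(10)` → arr = [10].
2. `raise RuntimeError()` raises RuntimeError.
3. Inner `except ValueError` does not match RuntimeError; exception propagates to outer try.
4. Outer `except RuntimeError` matches → `arr.append(62)` → arr = [10, 62].
Result: [10, 62]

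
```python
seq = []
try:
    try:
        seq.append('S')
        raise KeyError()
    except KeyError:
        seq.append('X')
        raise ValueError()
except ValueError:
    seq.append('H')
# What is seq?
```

Step-by-step execution trace:
1. Inner try: `seq.append('S')` → seq = ['S'].
2. `raise KeyError()` raises KeyError.
3. Inner `except KeyError` matches → `seq.append('X')` → seq = ['S', 'X'].
4. `raise ValueError()` raises ValueError; propagates to outer try.
5. Outer `except ValueError` matches → `seq.append('H')` → seq = ['S', 'X', 'H'].
Result: ['S', 'X', 'H']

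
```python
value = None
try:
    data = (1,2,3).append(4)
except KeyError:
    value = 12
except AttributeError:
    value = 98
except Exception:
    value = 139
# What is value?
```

Step-by-step execution trace:
1. `data = (1,2,3).append(4)` raises AttributeError.
2. `except KeyError` does not match AttributeError; skipped.
3. `except AttributeError` matches → value = 98.
4. Remaining except clauses are skipped.
Result: 98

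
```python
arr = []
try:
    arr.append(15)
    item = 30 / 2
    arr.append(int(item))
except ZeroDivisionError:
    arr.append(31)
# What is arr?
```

Step-by-step execution trace:
1. try: `arr.append(15)` → arr = [15].
2. `item = 30 / 2` → item = 15.0. No exception raised.
3. `arr.append(int(item))` → arr = [15, 15].
4. `except ZeroDivisionError` is skipped (no exception was raised).
Result: [15, 15]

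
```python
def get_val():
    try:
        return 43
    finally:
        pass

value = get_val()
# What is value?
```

Step-by-step execution trace:
1. `get_val()` enters try: `return 43` sets pending return value 43.
2. Before returning, `finally: pass` runs (no effect).
3. get_val() returns 43 → value = 43.
Result: 43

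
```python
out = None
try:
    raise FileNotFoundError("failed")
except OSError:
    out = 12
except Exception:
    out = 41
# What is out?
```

Step-by-step execution trace:
1. `raise FileNotFoundError(...)` raises FileNotFoundError.
2. `except OSError` matches (FileNotFoundError is a subclass of OSError) → out = 12.
3. `except Exception` is not reached.
Result: 12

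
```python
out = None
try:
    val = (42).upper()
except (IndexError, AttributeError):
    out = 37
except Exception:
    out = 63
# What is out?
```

Step-by-step execution trace:
1. `val = (42).upper()` raises AttributeError.
2. `except (IndexError, AttributeError)` matches (AttributeError is in the tuple) → out = 37.
3. `except Exception` is not reached.
Result: 37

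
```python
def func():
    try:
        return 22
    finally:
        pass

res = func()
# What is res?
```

Step-by-step execution trace:
1. `func()` enters try: `return 22` sets pending return value 22.
2. Before returning, `finally: pass` runs (no effect).
3. func() returns 22 → res = 22.
Result: 22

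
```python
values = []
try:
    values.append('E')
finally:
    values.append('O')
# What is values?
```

Step-by-step execution trace:
1. try: `values.append('E')` → values = ['E'].
2. The try body completes without raising.
3. finally always runs: `values.append('O')` → values = ['E', 'O'].
Result: ['E', 'O']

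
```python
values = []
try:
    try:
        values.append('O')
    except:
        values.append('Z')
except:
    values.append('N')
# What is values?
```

Step-by-step execution trace:
1. Inner try: `values.append('O')` → values = ['O']. No exception raised.
2. Inner `except` is skipped.
3. Inner try completes normally; outer `except` is skipped.
Result: ['O']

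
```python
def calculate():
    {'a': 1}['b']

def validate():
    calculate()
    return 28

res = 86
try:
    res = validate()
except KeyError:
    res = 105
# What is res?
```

Step-by-step execution trace:
1. res starts at 86.
2. try: `validate()` calls `calculate()`.
3. `calculate()` evaluates `{'a': 1}['b']`, which raises KeyError; it propagates through validate (uncaught).
4. `return 28` in validate is not reached; the assignment to res does not complete.
5. `except KeyError` matches → res = 105.
Result: 105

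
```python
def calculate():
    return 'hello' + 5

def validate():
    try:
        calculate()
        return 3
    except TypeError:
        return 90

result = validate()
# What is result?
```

Step-by-step execution trace:
1. `validate()` calls `calculate()`.
2. `calculate()` evaluates `'hello' + 5`, which raises TypeError; it propagates to the caller.
3. `return 3` is not reached.
4. `except TypeError` in validate matches → returns 90.
5. result = 90.
Result: 90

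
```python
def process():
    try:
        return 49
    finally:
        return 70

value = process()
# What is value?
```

Step-by-step execution trace:
1. `process()` enters try: `return 49` sets pending return value 49.
2. Before returning, `finally: return 70` runs and overrides the pending return.
3. process() returns 70 → value = 70.
Result: 70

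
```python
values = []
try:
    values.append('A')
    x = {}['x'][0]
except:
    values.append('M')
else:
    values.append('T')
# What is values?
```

Step-by-step execution trace:
1. try: `values.append('A')` → values = ['A'].
2. `x = {}['x'][0]` raises KeyError.
3. bare `except` matches → `values.append('M')` → values = ['A', 'M'].
4. `else` is skipped (an exception was raised).
Result: ['A', 'M']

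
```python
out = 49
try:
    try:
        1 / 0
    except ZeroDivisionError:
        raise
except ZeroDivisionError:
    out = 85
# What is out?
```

Step-by-step execution trace:
1. Inner try: `1 / 0` raises ZeroDivisionError.
2. Inner `except ZeroDivisionError` matches; bare `raise` re-raises the same ZeroDivisionError.
3. Outer `except ZeroDivisionError` matches → out = 85.
Result: 85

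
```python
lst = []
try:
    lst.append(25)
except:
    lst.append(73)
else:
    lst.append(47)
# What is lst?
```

Step-by-step execution trace:
1. try: `lst.append(25)` → lst = [25]. No exception raised.
2. `except` is skipped.
3. `else` runs (try completed without exception): `lst.append(47)` → lst = [25, 47].
Result: [25, 47]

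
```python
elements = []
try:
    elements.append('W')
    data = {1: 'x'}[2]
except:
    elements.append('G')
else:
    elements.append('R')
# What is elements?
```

Step-by-step execution trace:
1. try: `elements.append('W')` → elements = ['W'].
2. `data = {1: 'x'}[2]` raises KeyError.
3. bare `except` matches → `elements.append('G')` → elements = ['W', 'G'].
4. `else` is skipped (an exception was raised).
Result: ['W', 'G']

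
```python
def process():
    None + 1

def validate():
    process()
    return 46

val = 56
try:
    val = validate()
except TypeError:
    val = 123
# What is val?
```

Step-by-step execution trace:
1. val starts at 56.
2. try: `validate()` calls `process()`.
3. `process()` evaluates `None + 1`, which raises TypeError; it propagates through validate (uncaught).
4. `return 46` in validate is not reached; the assignment to val does not complete.
5. `except TypeError` matches → val = 123.
Result: 123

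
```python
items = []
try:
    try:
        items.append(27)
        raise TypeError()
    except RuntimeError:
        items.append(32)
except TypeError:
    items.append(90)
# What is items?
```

Step-by-step execution trace:
1. Inner try: `items.append(27)` → items = [27].
2. `raise TypeError()` raises TypeError.
3. Inner `except RuntimeError` does not match TypeError; exception propagates to outer try.
4. Outer `except TypeError` matches → `items.append(90)` → items = [27, 90].
Result: [27, 90]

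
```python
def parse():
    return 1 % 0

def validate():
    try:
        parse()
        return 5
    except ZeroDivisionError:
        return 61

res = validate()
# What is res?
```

Step-by-step execution trace:
1. `validate()` calls `parse()`.
2. `parse()` evaluates `1 % 0`, which raises ZeroDivisionError; it propagates to the caller.
3. `return 5` is not reached.
4. `except ZeroDivisionError` in validate matches → returns 61.
5. res = 61.
Result: 61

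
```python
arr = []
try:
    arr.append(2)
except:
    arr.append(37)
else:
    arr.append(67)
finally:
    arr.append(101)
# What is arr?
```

Step-by-step execution trace:
1. try: `arr.append(2)` → arr = [2]. No exception raised.
2. `except` is skipped.
3. `else` runs: `arr.append(67)` → arr = [2, 67].
4. `finally` always runs: `arr.append(101)` → arr = [2, 67, 101].
Result: [2, 67, 101]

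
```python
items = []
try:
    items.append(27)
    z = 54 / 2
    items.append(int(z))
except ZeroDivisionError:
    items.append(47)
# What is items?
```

Step-by-step execution trace:
1. try: `items.append(27)` → items = [27].
2. `z = 54 / 2` → z = 27.0. No exception raised.
3. `items.append(int(z))` → items = [27, 27].
4. `except ZeroDivisionError` is skipped (no exception was raised).
Result: [27, 27]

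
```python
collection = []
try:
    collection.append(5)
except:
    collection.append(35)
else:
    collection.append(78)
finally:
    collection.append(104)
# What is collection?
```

Step-by-step execution trace:
1. try: `collection.append(5)` → collection = [5]. No exception raised.
2. `except` is skipped.
3. `else` runs: `collection.append(78)` → collection = [5, 78].
4. `finally` always runs: `collection.append(104)` → collection = [5, 78, 104].
Result: [5, 78, 104]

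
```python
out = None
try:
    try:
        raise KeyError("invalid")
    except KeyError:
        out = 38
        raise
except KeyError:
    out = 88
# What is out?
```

Step-by-step execution trace:
1. Inner try: `raise KeyError("invalid")` raises KeyError.
2. Inner `except KeyError` matches → out = 38.
3. bare `raise` re-raises the same KeyError.
4. Outer `except KeyError` matches → out = 88.
Result: 88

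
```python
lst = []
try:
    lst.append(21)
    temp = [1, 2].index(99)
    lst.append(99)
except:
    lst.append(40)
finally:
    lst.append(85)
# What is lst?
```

Step-by-step execution trace:
1. try: `lst.append(21)` → lst = [21].
2. `temp = [1, 2].index(99)` raises ValueError; `lst.append(99)` is not reached.
3. bare `except` matches → `lst.append(40)` → lst = [21, 40].
4. finally always runs: `lst.append(85)` → lst = [21, 40, 85].
Result: [21, 40, 85]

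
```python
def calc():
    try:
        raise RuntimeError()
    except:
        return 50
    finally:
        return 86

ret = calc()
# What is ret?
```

Step-by-step execution trace:
1. `calc()` enters try: `raise RuntimeError()` raises RuntimeError.
2. bare `except` matches → `return 50` sets pending return value 50.
3. Before returning, `finally: return 86` runs and overrides the pending return.
4. calc() returns 86 → ret = 86.
Result: 86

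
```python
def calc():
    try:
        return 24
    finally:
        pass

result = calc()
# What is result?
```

Step-by-step execution trace:
1. `calc()` enters try: `return 24` sets pending return value 24.
2. Before returning, `finally: pass` runs (no effect).
3. calc() returns 24 → result = 24.
Result: 24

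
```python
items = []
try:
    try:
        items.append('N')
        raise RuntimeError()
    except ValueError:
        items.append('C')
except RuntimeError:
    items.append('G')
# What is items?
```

Step-by-step execution trace:
1. Inner try: `items.append('N')` → items = ['N'].
2. `raise RuntimeError()` raises RuntimeError.
3. Inner `except ValueError` does not match RuntimeError; exception propagates to outer try.
4. Outer `except RuntimeError` matches → `items.append('G')` → items = ['N', 'G'].
Result: ['N', 'G']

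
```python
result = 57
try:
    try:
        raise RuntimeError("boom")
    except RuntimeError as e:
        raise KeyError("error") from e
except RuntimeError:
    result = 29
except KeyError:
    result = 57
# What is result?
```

Step-by-step execution trace:
1. Inner try raises RuntimeError; inner `except RuntimeError as e` catches it.
2. `raise KeyError(...) from e` raises KeyError (RuntimeError is attached as __cause__, but only KeyError is active).
3. Outer `except RuntimeError` does not match KeyError; skipped.
4. Outer `except KeyError` matches → result = 57.
Result: 57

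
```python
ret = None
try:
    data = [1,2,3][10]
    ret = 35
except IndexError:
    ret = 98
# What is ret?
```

Step-by-step execution trace:
1. `data = [1,2,3][10]` raises IndexError.
2. `ret = 35` is not reached.
3. `except IndexError` matches → ret = 98.
Result: 98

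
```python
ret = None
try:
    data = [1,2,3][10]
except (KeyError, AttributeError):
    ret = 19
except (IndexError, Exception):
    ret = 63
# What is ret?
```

Step-by-step execution trace:
1. `data = [1,2,3][10]` raises IndexError.
2. `except (KeyError, AttributeError)` does not match IndexError; skipped.
3. `except (IndexError, Exception)` matches (IndexError is in the tuple) → ret = 63.
Result: 63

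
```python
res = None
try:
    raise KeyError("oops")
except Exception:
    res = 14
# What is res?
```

Step-by-step execution trace:
1. `raise KeyError(...)` raises KeyError.
2. `except Exception` matches (KeyError is a subclass of Exception) → res = 14.
Result: 14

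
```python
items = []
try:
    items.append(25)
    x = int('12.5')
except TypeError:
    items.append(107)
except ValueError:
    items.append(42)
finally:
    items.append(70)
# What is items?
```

Step-by-step execution trace:
1. try: `items.append(25)` → items = [25].
2. `x = int('12.5')` raises ValueError.
3. `except TypeError` does not match ValueError; skipped.
4. `except ValueError` matches → `items.append(42)` → items = [25, 42].
5. finally always runs: `items.append(70)` → items = [25, 42, 70].
Result: [25, 42, 70]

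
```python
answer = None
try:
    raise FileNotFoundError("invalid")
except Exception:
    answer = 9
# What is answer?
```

Step-by-step execution trace:
1. `raise FileNotFoundError(...)` raises FileNotFoundError.
2. `except Exception` matches (FileNotFoundError is a subclass of Exception) → answer = 9.
Result: 9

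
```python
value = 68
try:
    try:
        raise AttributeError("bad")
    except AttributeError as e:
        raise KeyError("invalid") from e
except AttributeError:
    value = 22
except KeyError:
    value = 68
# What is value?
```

Step-by-step execution trace:
1. Inner try raises AttributeError; inner `except AttributeError as e` catches it.
2. `raise KeyError(...) from e` raises KeyError (AttributeError is attached as __cause__, but only KeyError is active).
3. Outer `except AttributeError` does not match KeyError; skipped.
4. Outer `except KeyError` matches → value = 68.
Result: 68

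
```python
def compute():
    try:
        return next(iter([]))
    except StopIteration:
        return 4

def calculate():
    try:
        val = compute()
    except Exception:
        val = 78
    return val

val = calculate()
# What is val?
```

Step-by-step execution trace:
1. `calculate()` calls `compute()`.
2. In compute: `next(iter([]))` raises StopIteration; `except StopIteration` catches it → returns 4.
3. In calculate: `val = compute()` → val = 4. No exception reaches calculate.
4. `except Exception` is skipped; calculate returns 4.
5. val = 4.
Result: 4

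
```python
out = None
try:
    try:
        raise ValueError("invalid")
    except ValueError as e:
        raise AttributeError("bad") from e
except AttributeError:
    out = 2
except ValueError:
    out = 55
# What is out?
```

Step-by-step execution trace:
1. Inner try raises ValueError; inner `except ValueError as e` catches it.
2. `raise AttributeError(...) from e` raises AttributeError (ValueError is attached as __cause__, but only AttributeError is active).
3. Outer `except AttributeError` matches → out = 2.
4. `except ValueError` is not reached.
Result: 2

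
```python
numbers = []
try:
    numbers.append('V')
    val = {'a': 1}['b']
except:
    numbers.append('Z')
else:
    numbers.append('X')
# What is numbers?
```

Step-by-step execution trace:
1. try: `numbers.append('V')` → numbers = ['V'].
2. `val = {'a': 1}['b']` raises KeyError.
3. bare `except` matches → `numbers.append('Z')` → numbers = ['V', 'Z'].
4. `else` is skipped (an exception was raised).
Result: ['V', 'Z']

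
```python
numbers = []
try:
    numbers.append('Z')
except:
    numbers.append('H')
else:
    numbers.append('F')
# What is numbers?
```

Step-by-step execution trace:
1. try: `numbers.append('Z')` → numbers = ['Z']. No exception raised.
2. `except` is skipped.
3. `else` runs (try completed without exception): `numbers.append('F')` → numbers = ['Z', 'F'].
Result: ['Z', 'F']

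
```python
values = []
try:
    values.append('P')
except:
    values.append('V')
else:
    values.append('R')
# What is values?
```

Step-by-step execution trace:
1. try: `values.append('P')` → values = ['P']. No exception raised.
2. `except` is skipped.
3. `else` runs (try completed without exception): `values.append('R')` → values = ['P', 'R'].
Result: ['P', 'R']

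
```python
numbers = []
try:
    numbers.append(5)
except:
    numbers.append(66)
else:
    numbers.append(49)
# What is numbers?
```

Step-by-step execution trace:
1. try: `numbers.append(5)` → numbers = [5]. No exception raised.
2. `except` is skipped.
3. `else` runs (try completed without exception): `numbers.append(49)` → numbers = [5, 49].
Result: [5, 49]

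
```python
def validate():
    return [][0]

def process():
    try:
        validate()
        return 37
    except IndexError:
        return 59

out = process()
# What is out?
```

Step-by-step execution trace:
1. `process()` calls `validate()`.
2. `validate()` evaluates `[][0]`, which raises IndexError; it propagates to the caller.
3. `return 37` is not reached.
4. `except IndexError` in process matches → returns 59.
5. out = 59.
Result: 59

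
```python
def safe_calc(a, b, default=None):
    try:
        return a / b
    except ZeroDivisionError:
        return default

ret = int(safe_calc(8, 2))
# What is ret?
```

Step-by-step execution trace:
1. `safe_calc(8, 2)` enters try: `return 8 / 2` → returns 4.0. No exception raised.
2. `except ZeroDivisionError` is skipped.
3. `int(4.0)` → 4 → ret = 4.
Result: 4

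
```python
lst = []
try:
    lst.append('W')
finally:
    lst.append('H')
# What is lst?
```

Step-by-step execution trace:
1. try: `lst.append('W')` → lst = ['W'].
2. The try body completes without raising.
3. finally always runs: `lst.append('H')` → lst = ['W', 'H'].
Result: ['W', 'H']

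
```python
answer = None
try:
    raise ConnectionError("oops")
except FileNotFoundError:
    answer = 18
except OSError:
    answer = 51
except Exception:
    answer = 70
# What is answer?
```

Step-by-step execution trace:
1. `raise ConnectionError(...)` raises ConnectionError.
2. `except FileNotFoundError` does not match (ConnectionError is not a subclass of FileNotFoundError); skipped.
3. `except OSError` matches (ConnectionError is a subclass of OSError) → answer = 51.
4. `except Exception` is not reached.
Result: 51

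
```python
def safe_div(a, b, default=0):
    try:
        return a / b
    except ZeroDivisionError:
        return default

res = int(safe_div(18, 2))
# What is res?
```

Step-by-step execution trace:
1. `safe_div(18, 2)` enters try: `return 18 / 2` → returns 9.0. No exception raised.
2. `except ZeroDivisionError` is skipped.
3. `int(9.0)` → 9 → res = 9.
Result: 9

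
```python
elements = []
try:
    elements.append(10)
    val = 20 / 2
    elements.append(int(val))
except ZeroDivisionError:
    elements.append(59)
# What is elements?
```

Step-by-step execution trace:
1. try: `elements.append(10)` → elements = [10].
2. `val = 20 / 2` → val = 10.0. No exception raised.
3. `elements.append(int(val))` → elements = [10, 10].
4. `except ZeroDivisionError` is skipped (no exception was raised).
Result: [10, 10]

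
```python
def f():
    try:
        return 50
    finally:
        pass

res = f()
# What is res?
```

Step-by-step execution trace:
1. `f()` enters try: `return 50` sets pending return value 50.
2. Before returning, `finally: pass` runs (no effect).
3. f() returns 50 → res = 50.
Result: 50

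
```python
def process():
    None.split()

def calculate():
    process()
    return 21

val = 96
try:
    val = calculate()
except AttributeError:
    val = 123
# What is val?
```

Step-by-step execution trace:
1. val starts at 96.
2. try: `calculate()` calls `process()`.
3. `process()` evaluates `None.split()`, which raises AttributeError; it propagates through calculate (uncaught).
4. `return 21` in calculate is not reached; the assignment to val does not complete.
5. `except AttributeError` matches → val = 123.
Result: 123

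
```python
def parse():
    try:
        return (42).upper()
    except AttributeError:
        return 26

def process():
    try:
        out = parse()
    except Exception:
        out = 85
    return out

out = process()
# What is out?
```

Step-by-step execution trace:
1. `process()` calls `parse()`.
2. In parse: `(42).upper()` raises AttributeError; `except AttributeError` catches it → returns 26.
3. In process: `out = parse()` → out = 26. No exception reaches process.
4. `except Exception` is skipped; process returns 26.
5. out = 26.
Result: 26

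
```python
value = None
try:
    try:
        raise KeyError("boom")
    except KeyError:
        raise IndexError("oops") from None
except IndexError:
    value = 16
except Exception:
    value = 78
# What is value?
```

Step-by-step execution trace:
1. Inner try raises KeyError; inner `except KeyError` catches it.
2. `raise IndexError(...) from None` raises IndexError (from None suppresses __context__, but the active exception is still IndexError).
3. Outer `except IndexError` matches → value = 16.
4. `except Exception` is not reached.
Result: 16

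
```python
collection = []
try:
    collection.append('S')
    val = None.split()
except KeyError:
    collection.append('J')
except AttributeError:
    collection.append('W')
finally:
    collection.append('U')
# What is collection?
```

Step-by-step execution trace:
1. try: `collection.append('S')` → collection = ['S'].
2. `val = None.split()` raises AttributeError.
3. `except KeyError` does not match AttributeError; skipped.
4. `except AttributeError` matches → `collection.append('W')` → collection = ['S', 'W'].
5. finally always runs: `collection.append('U')` → collection = ['S', 'W', 'U'].
Result: ['S', 'W', 'U']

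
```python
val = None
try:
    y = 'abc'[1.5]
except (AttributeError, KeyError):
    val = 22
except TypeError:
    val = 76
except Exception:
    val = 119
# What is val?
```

Step-by-step execution trace:
1. `y = 'abc'[1.5]` raises TypeError.
2. `except (AttributeError, KeyError)` does not match TypeError; skipped.
3. `except TypeError` matches (exact type match) → val = 76.
4. `except Exception` is not reached.
Result: 76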